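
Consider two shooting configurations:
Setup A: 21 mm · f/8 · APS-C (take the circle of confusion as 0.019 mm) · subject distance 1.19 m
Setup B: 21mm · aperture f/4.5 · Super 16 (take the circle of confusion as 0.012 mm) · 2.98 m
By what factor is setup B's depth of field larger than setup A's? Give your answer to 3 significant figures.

Setup A: H = 21²/(8×0.019) + 21 ≈ 2922.3 mm; DoF = Df − Dn = 1993.0 − 848.2 ≈ 1144.8 mm.
Setup B: H = 21²/(4.5×0.012) + 21 ≈ 8187.7 mm; DoF = Df − Dn = 4673.2 − 2187.4 ≈ 2485.8 mm.
Ratio = 2485.8 / 1144.8 ≈ 2.17.

2.17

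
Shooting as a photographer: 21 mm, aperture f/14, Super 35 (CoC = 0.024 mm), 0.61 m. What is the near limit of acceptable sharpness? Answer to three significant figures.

Hyperfocal distance H = f²/(N·c) + f = 21²/(14 × 0.024) + 21 = 441/0.336 + 21 ≈ 1333.5 mm ≈ 1.333 m.
Near limit Dn = s·(H − f)/(H + s − 2f) = 610 × (1333.5 − 21) / (1333.5 + 610 − 2 × 21) = 610 × 1312.5 / 1901.5 ≈ 421.05 mm.

421 mm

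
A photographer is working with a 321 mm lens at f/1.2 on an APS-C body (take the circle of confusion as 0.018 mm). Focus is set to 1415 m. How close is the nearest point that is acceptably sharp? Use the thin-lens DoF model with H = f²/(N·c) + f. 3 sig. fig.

1090 m

Hyperfocal distance H = f²/(N·c) + f = 321²/(1.2 × 0.018) + 321 = 103041/0.0216 + 321 ≈ 4770737.7 mm ≈ 4771 m.
Near limit Dn = s·(H − f)/(H + s − 2f) = 1415000 × (4770737.7 − 321) / (4770737.7 + 1415000 − 2 × 321) = 1415000 × 4770416.7 / 6185095.7 ≈ 1091356 mm ≈ 1090 m.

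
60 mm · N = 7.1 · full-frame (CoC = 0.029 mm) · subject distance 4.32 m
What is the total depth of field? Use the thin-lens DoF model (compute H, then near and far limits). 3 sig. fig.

2.24 m

Hyperfocal distance H = f²/(N·c) + f = 60²/(7.1 × 0.029) + 60 = 3600/0.2059 + 60 ≈ 17544.2 mm ≈ 17.54 m.
Near limit Dn = s·(H − f)/(H + s − 2f) = 4320 × (17544.2 − 60) / (17544.2 + 4320 − 2 × 60) = 4320 × 17484.2 / 21744.2 ≈ 3473.7 mm.
Far limit Df = s·(H − f)/(H − s) = 4320 × (17544.2 − 60) / (17544.2 − 4320) = 4320 × 17484.2 / 13224.2 ≈ 5711.6 mm.
Depth of field = Df − Dn = 5711.6 − 3473.7 ≈ 2237.9 mm ≈ 2.24 m.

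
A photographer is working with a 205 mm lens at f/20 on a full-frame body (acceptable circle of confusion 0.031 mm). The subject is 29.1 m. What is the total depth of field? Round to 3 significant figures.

30.3 m

Hyperfocal distance H = f²/(N·c) + f = 205²/(20 × 0.031) + 205 = 42025/0.62 + 205 ≈ 67987.3 mm ≈ 67.99 m.
Near limit Dn = s·(H − f)/(H + s − 2f) = 29100 × (67987.3 − 205) / (67987.3 + 29100 − 2 × 205) = 29100 × 67782.3 / 96677.3 ≈ 20403 mm.
Far limit Df = s·(H − f)/(H − s) = 29100 × (67987.3 − 205) / (67987.3 − 29100) = 29100 × 67782.3 / 38887.3 ≈ 50723 mm.
Depth of field = Df − Dn = 50723 − 20403 ≈ 30320 mm ≈ 30.3 m.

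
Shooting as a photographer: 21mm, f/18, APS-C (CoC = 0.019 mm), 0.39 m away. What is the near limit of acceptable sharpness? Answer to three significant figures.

Hyperfocal distance H = f²/(N·c) + f = 21²/(18 × 0.019) + 21 = 441/0.342 + 21 ≈ 1310.5 mm ≈ 1.310 m.
Near limit Dn = s·(H − f)/(H + s − 2f) = 390 × (1310.5 − 21) / (1310.5 + 390 − 2 × 21) = 390 × 1289.5 / 1658.5 ≈ 303.23 mm.

303 mm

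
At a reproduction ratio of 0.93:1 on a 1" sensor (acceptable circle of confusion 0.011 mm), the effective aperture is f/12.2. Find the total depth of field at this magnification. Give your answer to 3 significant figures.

At magnification m, DoF ≈ 2·N_eff·c/m² = 2 × 12.2 × 0.011 / 0.93² = 0.2684 / 0.8649 ≈ 0.31 mm.

0.310 mm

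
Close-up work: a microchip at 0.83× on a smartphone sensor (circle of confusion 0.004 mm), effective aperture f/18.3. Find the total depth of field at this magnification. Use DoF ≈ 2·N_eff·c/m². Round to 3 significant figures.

0.213 mm

At magnification m, DoF ≈ 2·N_eff·c/m² = 2 × 18.3 × 0.004 / 0.83² = 0.1464 / 0.6889 ≈ 0.213 mm.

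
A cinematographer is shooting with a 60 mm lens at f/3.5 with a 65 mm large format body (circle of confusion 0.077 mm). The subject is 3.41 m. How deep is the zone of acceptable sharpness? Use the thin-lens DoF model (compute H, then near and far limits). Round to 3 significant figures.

1.83 m

Hyperfocal distance H = f²/(N·c) + f = 60²/(3.5 × 0.077) + 60 = 3600/0.2695 + 60 ≈ 13418.1 mm ≈ 13.42 m.
Near limit Dn = s·(H − f)/(H + s − 2f) = 3410 × (13418.1 − 60) / (13418.1 + 3410 − 2 × 60) = 3410 × 13358.1 / 16708.1 ≈ 2726.3 mm.
Far limit Df = s·(H − f)/(H − s) = 3410 × (13418.1 − 60) / (13418.1 − 3410) = 3410 × 13358.1 / 10008.1 ≈ 4551.4 mm.
Depth of field = Df − Dn = 4551.4 − 2726.3 ≈ 1825.1 mm ≈ 1.83 m.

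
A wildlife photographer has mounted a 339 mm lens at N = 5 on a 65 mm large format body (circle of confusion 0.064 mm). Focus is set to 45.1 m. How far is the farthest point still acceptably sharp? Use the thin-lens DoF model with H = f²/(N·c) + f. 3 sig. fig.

Hyperfocal distance H = f²/(N·c) + f = 339²/(5 × 0.064) + 339 = 114921/0.32 + 339 ≈ 359467.1 mm ≈ 359.5 m.
Far limit Df = s·(H − f)/(H − s) = 45100 × (359467.1 − 339) / (359467.1 − 45100) = 45100 × 359128.1 / 314367.1 ≈ 51522 mm ≈ 51.5 m.

51.5 m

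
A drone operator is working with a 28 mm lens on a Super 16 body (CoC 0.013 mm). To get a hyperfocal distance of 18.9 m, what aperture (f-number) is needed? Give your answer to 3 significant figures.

Rearrange H = f²/(N·c) + f for N: N = f² / ((H − f)·c).
N = 28² / ((18900 − 28) × 0.013) = 784 / 245.3 ≈ 3.20.

f/3.20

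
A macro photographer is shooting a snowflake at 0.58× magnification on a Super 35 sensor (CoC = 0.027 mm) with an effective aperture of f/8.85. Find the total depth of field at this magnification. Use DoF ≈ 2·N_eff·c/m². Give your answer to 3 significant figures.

1.42 mm

At magnification m, DoF ≈ 2·N_eff·c/m² = 2 × 8.85 × 0.027 / 0.58² = 0.4779 / 0.3364 ≈ 1.42 mm.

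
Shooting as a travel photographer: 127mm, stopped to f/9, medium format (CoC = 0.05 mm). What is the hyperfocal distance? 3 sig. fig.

Hyperfocal distance H = f²/(N·c) + f = 127²/(9 × 0.05) + 127 = 16129/0.45 + 127 ≈ 35969.2 mm ≈ 36.0 m.

36.0 m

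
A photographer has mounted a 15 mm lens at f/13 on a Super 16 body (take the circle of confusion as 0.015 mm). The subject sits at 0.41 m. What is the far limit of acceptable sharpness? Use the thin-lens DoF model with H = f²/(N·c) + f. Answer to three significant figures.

0.623 m

Hyperfocal distance H = f²/(N·c) + f = 15²/(13 × 0.015) + 15 = 225/0.195 + 15 ≈ 1168.8 mm ≈ 1.169 m.
Far limit Df = s·(H − f)/(H − s) = 410 × (1168.8 − 15) / (1168.8 − 410) = 410 × 1153.8 / 758.8 ≈ 623.42 mm ≈ 0.623 m.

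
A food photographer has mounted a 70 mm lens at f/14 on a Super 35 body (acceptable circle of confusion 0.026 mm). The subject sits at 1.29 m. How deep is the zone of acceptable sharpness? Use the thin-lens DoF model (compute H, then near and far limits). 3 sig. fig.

Hyperfocal distance H = f²/(N·c) + f = 70²/(14 × 0.026) + 70 = 4900/0.364 + 70 ≈ 13531.5 mm ≈ 13.53 m.
Near limit Dn = s·(H − f)/(H + s − 2f) = 1290 × (13531.5 − 70) / (13531.5 + 1290 − 2 × 70) = 1290 × 13461.5 / 14681.5 ≈ 1182.80 mm.
Far limit Df = s·(H − f)/(H − s) = 1290 × (13531.5 − 70) / (13531.5 − 1290) = 1290 × 13461.5 / 12241.5 ≈ 1418.56 mm.
Depth of field = Df − Dn = 1418.56 − 1182.80 ≈ 235.76 mm.

236 mm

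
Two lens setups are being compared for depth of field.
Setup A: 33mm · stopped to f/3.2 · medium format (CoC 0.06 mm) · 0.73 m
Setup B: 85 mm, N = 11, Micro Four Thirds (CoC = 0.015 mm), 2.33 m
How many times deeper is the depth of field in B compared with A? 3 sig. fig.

1.31

Setup A: H = 33²/(3.2×0.06) + 33 ≈ 5704.9 mm; DoF = Df − Dn = 832.28 − 650.11 ≈ 182.17 mm.
Setup B: H = 85²/(11×0.015) + 85 ≈ 43872.9 mm; DoF = Df − Dn = 2455.91 − 2216.37 ≈ 239.54 mm.
Ratio = 239.54 / 182.17 ≈ 1.31.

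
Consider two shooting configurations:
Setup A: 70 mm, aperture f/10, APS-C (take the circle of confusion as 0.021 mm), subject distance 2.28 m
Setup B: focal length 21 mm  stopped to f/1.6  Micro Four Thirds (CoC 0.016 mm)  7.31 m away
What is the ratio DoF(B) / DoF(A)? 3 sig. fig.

17.3

Setup A: H = 70²/(10×0.021) + 70 ≈ 23403.3 mm; DoF = Df − Dn = 2518.54 − 2082.74 ≈ 435.80 mm.
Setup B: H = 21²/(1.6×0.016) + 21 ≈ 17247.6 mm; DoF = Df − Dn = 12671.7 − 5136.6 ≈ 7535.1 mm.
Ratio = 7535.1 / 435.80 ≈ 17.3.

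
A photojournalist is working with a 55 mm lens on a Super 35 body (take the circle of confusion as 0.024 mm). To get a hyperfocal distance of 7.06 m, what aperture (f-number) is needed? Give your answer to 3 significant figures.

Rearrange H = f²/(N·c) + f for N: N = f² / ((H − f)·c).
N = 55² / ((7060 − 55) × 0.024) = 3025 / 168.1 ≈ 18.

f/18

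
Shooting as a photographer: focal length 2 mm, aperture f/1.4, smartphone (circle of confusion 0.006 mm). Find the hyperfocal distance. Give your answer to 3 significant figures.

Hyperfocal distance H = f²/(N·c) + f = 2²/(1.4 × 0.006) + 2 = 4/0.0084 + 2 ≈ 478.2 mm ≈ 0.478 m.

478 mm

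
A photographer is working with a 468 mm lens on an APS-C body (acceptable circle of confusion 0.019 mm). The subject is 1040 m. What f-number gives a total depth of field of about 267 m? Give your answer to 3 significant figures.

Write h = H − f = f²/(N·c). The thin-lens limits are Dn = s·h/(h + (s−f)) and Df = s·h/(h − (s−f)), so DoF = Df − Dn = 2·s·(s−f)·h / (h² − (s−f)²).
That is a quadratic in h: DoF·h² − 2·s·(s−f)·h − DoF·(s−f)² = 0 ⇒ h = (s−f)·(s + √(s² + DoF²)) / DoF = 1039532 × (1040000 + √(1040000² + 267000²)) / 267000 = 1039532 × (1040000 + 1073727) / 267000 ≈ 8229538 mm.
Then N = f²/(c·h) = 468² / (0.019 × 8229538) = 219024 / 156361 ≈ 1.40.

f/1.40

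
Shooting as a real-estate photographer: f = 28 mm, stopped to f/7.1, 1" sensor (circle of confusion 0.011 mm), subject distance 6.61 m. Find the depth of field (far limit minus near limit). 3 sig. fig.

15.2 m

Hyperfocal distance H = f²/(N·c) + f = 28²/(7.1 × 0.011) + 28 = 784/0.0781 + 28 ≈ 10066.4 mm ≈ 10.07 m.
Near limit Dn = s·(H − f)/(H + s − 2f) = 6610 × (10066.4 − 28) / (10066.4 + 6610 − 2 × 28) = 6610 × 10038.4 / 16620.4 ≈ 3992 mm.
Far limit Df = s·(H − f)/(H − s) = 6610 × (10066.4 − 28) / (10066.4 − 6610) = 6610 × 10038.4 / 3456.4 ≈ 19197 mm.
Depth of field = Df − Dn = 19197 − 3992 ≈ 15205 mm ≈ 15.2 m.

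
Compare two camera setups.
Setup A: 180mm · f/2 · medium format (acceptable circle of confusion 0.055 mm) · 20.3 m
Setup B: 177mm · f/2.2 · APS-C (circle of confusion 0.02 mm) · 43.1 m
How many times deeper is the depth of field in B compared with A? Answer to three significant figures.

Setup A: H = 180²/(2×0.055) + 180 ≈ 294725.5 mm; DoF = Df − Dn = 21788.3 − 19002.0 ≈ 2786.3 mm.
Setup B: H = 177²/(2.2×0.02) + 177 ≈ 712199.7 mm; DoF = Df − Dn = 45864.9 − 40649.5 ≈ 5215.4 mm.
Ratio = 5215.4 / 2786.3 ≈ 1.87.

1.87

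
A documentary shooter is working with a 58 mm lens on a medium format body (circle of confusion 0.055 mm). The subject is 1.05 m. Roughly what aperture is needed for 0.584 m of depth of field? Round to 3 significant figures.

f/16

Write h = H − f = f²/(N·c). The thin-lens limits are Dn = s·h/(h + (s−f)) and Df = s·h/(h − (s−f)), so DoF = Df − Dn = 2·s·(s−f)·h / (h² − (s−f)²).
That is a quadratic in h: DoF·h² − 2·s·(s−f)·h − DoF·(s−f)² = 0 ⇒ h = (s−f)·(s + √(s² + DoF²)) / DoF = 992 × (1050 + √(1050² + 584²)) / 584 = 992 × (1050 + 1201.48) / 584 ≈ 3824.4 mm.
Then N = f²/(c·h) = 58² / (0.055 × 3824.4) = 3364 / 210.34 ≈ 16.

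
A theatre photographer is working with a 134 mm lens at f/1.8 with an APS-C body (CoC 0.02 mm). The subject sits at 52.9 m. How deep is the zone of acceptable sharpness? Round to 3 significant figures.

Hyperfocal distance H = f²/(N·c) + f = 134²/(1.8 × 0.02) + 134 = 17956/0.036 + 134 ≈ 498911.8 mm ≈ 498.9 m.
Near limit Dn = s·(H − f)/(H + s − 2f) = 52900 × (498911.8 − 134) / (498911.8 + 52900 − 2 × 134) = 52900 × 498777.8 / 551543.8 ≈ 47839 mm.
Far limit Df = s·(H − f)/(H − s) = 52900 × (498911.8 − 134) / (498911.8 − 52900) = 52900 × 498777.8 / 446011.8 ≈ 59158 mm.
Depth of field = Df − Dn = 59158 − 47839 ≈ 11319 mm ≈ 11.3 m.

11.3 m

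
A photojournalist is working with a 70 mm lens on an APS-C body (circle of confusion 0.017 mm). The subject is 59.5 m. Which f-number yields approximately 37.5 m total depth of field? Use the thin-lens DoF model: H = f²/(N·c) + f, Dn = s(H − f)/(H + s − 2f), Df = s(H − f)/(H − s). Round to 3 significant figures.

Write h = H − f = f²/(N·c). The thin-lens limits are Dn = s·h/(h + (s−f)) and Df = s·h/(h − (s−f)), so DoF = Df − Dn = 2·s·(s−f)·h / (h² − (s−f)²).
That is a quadratic in h: DoF·h² − 2·s·(s−f)·h − DoF·(s−f)² = 0 ⇒ h = (s−f)·(s + √(s² + DoF²)) / DoF = 59430 × (59500 + √(59500² + 37500²)) / 37500 = 59430 × (59500 + 70331.4) / 37500 ≈ 205757 mm.
Then N = f²/(c·h) = 70² / (0.017 × 205757) = 4900 / 3497.9 ≈ 1.40.

f/1.40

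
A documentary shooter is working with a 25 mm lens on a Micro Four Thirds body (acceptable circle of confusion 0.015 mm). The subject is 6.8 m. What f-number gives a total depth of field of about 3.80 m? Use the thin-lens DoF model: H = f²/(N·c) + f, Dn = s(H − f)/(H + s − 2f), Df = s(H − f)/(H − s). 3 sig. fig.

f/1.60

Write h = H − f = f²/(N·c). The thin-lens limits are Dn = s·h/(h + (s−f)) and Df = s·h/(h − (s−f)), so DoF = Df − Dn = 2·s·(s−f)·h / (h² − (s−f)²).
That is a quadratic in h: DoF·h² − 2·s·(s−f)·h − DoF·(s−f)² = 0 ⇒ h = (s−f)·(s + √(s² + DoF²)) / DoF = 6775 × (6800 + √(6800² + 3800²)) / 3800 = 6775 × (6800 + 7789.74) / 3800 ≈ 26012 mm.
Then N = f²/(c·h) = 25² / (0.015 × 26012) = 625 / 390.18 ≈ 1.60.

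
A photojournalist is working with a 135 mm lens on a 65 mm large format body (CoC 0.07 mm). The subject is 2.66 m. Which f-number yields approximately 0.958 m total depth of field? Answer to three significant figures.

f/18

Write h = H − f = f²/(N·c). The thin-lens limits are Dn = s·h/(h + (s−f)) and Df = s·h/(h − (s−f)), so DoF = Df − Dn = 2·s·(s−f)·h / (h² − (s−f)²).
That is a quadratic in h: DoF·h² − 2·s·(s−f)·h − DoF·(s−f)² = 0 ⇒ h = (s−f)·(s + √(s² + DoF²)) / DoF = 2525 × (2660 + √(2660² + 958²)) / 958 = 2525 × (2660 + 2827.25) / 958 ≈ 14463 mm.
Then N = f²/(c·h) = 135² / (0.07 × 14463) = 18225 / 1012.4 ≈ 18.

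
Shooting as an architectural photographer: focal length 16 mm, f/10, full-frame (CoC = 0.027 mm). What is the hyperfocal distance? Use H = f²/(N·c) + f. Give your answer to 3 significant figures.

0.964 m

Hyperfocal distance H = f²/(N·c) + f = 16²/(10 × 0.027) + 16 = 256/0.27 + 16 ≈ 964.1 mm ≈ 0.964 m.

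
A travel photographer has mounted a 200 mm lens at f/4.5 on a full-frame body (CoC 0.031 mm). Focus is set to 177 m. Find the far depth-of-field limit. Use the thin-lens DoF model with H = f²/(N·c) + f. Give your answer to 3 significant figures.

Hyperfocal distance H = f²/(N·c) + f = 200²/(4.5 × 0.031) + 200 = 40000/0.1395 + 200 ≈ 286938.4 mm ≈ 286.9 m.
Far limit Df = s·(H − f)/(H − s) = 177000 × (286938.4 − 200) / (286938.4 − 177000) = 177000 × 286738.4 / 109938.4 ≈ 461647 mm ≈ 462 m.

462 m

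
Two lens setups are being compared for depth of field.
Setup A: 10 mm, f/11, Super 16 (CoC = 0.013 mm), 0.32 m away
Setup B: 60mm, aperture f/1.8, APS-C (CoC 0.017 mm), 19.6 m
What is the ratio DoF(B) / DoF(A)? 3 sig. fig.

Setup A: H = 10²/(11×0.013) + 10 ≈ 709.3 mm; DoF = Df − Dn = 574.82 − 221.71 ≈ 353.11 mm.
Setup B: H = 60²/(1.8×0.017) + 60 ≈ 117707.1 mm; DoF = Df − Dn = 23503.7 − 16808.3 ≈ 6695.4 mm.
Ratio = 6695.4 / 353.11 ≈ 19.0.

19.0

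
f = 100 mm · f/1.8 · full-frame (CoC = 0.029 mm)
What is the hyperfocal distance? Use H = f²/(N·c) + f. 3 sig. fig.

192 m

Hyperfocal distance H = f²/(N·c) + f = 100²/(1.8 × 0.029) + 100 = 10000/0.0522 + 100 ≈ 191670.9 mm ≈ 192 m.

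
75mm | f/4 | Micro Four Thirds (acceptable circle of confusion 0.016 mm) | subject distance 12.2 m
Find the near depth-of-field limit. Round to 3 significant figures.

10.7 m

Hyperfocal distance H = f²/(N·c) + f = 75²/(4 × 0.016) + 75 = 5625/0.064 + 75 ≈ 87965.6 mm ≈ 87.97 m.
Near limit Dn = s·(H − f)/(H + s − 2f) = 12200 × (87965.6 − 75) / (87965.6 + 12200 − 2 × 75) = 12200 × 87890.6 / 100015.6 ≈ 10721 mm ≈ 10.7 m.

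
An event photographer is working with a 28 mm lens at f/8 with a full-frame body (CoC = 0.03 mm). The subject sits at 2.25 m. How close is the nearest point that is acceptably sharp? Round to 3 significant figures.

1.34 m

Hyperfocal distance H = f²/(N·c) + f = 28²/(8 × 0.03) + 28 = 784/0.24 + 28 ≈ 3294.7 mm ≈ 3.295 m.
Near limit Dn = s·(H − f)/(H + s − 2f) = 2250 × (3294.7 − 28) / (3294.7 + 2250 − 2 × 28) = 2250 × 3266.7 / 5488.7 ≈ 1339.1 mm ≈ 1.34 m.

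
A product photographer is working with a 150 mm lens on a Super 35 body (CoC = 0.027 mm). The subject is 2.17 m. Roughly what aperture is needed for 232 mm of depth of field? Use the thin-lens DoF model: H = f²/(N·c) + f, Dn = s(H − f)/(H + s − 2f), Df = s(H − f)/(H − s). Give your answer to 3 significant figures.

Write h = H − f = f²/(N·c). The thin-lens limits are Dn = s·h/(h + (s−f)) and Df = s·h/(h − (s−f)), so DoF = Df − Dn = 2·s·(s−f)·h / (h² − (s−f)²).
That is a quadratic in h: DoF·h² − 2·s·(s−f)·h − DoF·(s−f)² = 0 ⇒ h = (s−f)·(s + √(s² + DoF²)) / DoF = 2020 × (2170 + √(2170² + 232²)) / 232 = 2020 × (2170 + 2182.37) / 232 ≈ 37896 mm.
Then N = f²/(c·h) = 150² / (0.027 × 37896) = 22500 / 1023.2 ≈ 22.

f/22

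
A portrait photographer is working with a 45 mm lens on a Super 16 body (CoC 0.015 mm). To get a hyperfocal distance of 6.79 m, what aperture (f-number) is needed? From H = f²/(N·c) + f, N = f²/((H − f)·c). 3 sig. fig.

Rearrange H = f²/(N·c) + f for N: N = f² / ((H − f)·c).
N = 45² / ((6790 − 45) × 0.015) = 2025 / 101.2 ≈ 20.

f/20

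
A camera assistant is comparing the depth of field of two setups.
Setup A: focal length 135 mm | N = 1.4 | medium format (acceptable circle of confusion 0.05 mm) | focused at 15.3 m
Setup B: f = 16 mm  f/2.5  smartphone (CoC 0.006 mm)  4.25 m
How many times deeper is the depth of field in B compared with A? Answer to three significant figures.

Setup A: H = 135²/(1.4×0.05) + 135 ≈ 260492.1 mm; DoF = Df − Dn = 16246.3 − 14457.9 ≈ 1788.4 mm.
Setup B: H = 16²/(2.5×0.006) + 16 ≈ 17082.7 mm; DoF = Df − Dn = 5652.2 − 3405.2 ≈ 2247.0 mm.
Ratio = 2247.0 / 1788.4 ≈ 1.26.

1.26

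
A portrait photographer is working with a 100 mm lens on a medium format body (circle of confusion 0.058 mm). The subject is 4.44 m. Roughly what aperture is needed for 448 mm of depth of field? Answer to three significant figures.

f/2.00

Write h = H − f = f²/(N·c). The thin-lens limits are Dn = s·h/(h + (s−f)) and Df = s·h/(h − (s−f)), so DoF = Df − Dn = 2·s·(s−f)·h / (h² − (s−f)²).
That is a quadratic in h: DoF·h² − 2·s·(s−f)·h − DoF·(s−f)² = 0 ⇒ h = (s−f)·(s + √(s² + DoF²)) / DoF = 4340 × (4440 + √(4440² + 448²)) / 448 = 4340 × (4440 + 4462.54) / 448 ≈ 86243 mm.
Then N = f²/(c·h) = 100² / (0.058 × 86243) = 10000 / 5002.1 ≈ 2.00.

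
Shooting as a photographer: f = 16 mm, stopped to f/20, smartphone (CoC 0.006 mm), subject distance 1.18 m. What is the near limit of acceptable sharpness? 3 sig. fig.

0.763 m

Hyperfocal distance H = f²/(N·c) + f = 16²/(20 × 0.006) + 16 = 256/0.12 + 16 ≈ 2149.3 mm ≈ 2.149 m.
Near limit Dn = s·(H − f)/(H + s − 2f) = 1180 × (2149.3 − 16) / (2149.3 + 1180 − 2 × 16) = 1180 × 2133.3 / 3297.3 ≈ 763.45 mm ≈ 0.763 m.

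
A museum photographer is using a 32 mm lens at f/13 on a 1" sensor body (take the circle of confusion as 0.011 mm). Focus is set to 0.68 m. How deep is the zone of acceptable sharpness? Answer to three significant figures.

Hyperfocal distance H = f²/(N·c) + f = 32²/(13 × 0.011) + 32 = 1024/0.143 + 32 ≈ 7192.8 mm ≈ 7.193 m.
Near limit Dn = s·(H − f)/(H + s − 2f) = 680 × (7192.8 − 32) / (7192.8 + 680 − 2 × 32) = 680 × 7160.8 / 7808.8 ≈ 623.57 mm.
Far limit Df = s·(H − f)/(H − s) = 680 × (7192.8 − 32) / (7192.8 − 680) = 680 × 7160.8 / 6512.8 ≈ 747.66 mm.
Depth of field = Df − Dn = 747.66 − 623.57 ≈ 124.09 mm.

124 mm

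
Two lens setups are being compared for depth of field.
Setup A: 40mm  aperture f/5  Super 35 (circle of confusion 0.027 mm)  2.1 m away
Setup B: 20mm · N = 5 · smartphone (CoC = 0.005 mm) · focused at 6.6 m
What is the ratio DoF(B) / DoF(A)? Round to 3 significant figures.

8.68

Setup A: H = 40²/(5×0.027) + 40 ≈ 11891.9 mm; DoF = Df − Dn = 2541.80 − 1789.04 ≈ 752.76 mm.
Setup B: H = 20²/(5×0.005) + 20 ≈ 16020.0 mm; DoF = Df − Dn = 11210.2 − 4676.7 ≈ 6533.5 mm.
Ratio = 6533.5 / 752.76 ≈ 8.68.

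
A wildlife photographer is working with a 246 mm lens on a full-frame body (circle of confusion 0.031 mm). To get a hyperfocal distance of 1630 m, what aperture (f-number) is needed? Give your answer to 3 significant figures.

f/1.20

Rearrange H = f²/(N·c) + f for N: N = f² / ((H − f)·c).
N = 246² / ((1630000 − 246) × 0.031) = 60516 / 50522 ≈ 1.20.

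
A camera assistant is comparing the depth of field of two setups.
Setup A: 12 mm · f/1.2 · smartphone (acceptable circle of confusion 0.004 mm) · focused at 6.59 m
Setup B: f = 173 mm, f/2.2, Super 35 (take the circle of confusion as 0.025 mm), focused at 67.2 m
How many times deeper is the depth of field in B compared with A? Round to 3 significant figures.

5.54

Setup A: H = 12²/(1.2×0.004) + 12 ≈ 30012.0 mm; DoF = Df − Dn = 8440.8 − 5404.9 ≈ 3035.9 mm.
Setup B: H = 173²/(2.2×0.025) + 173 ≈ 544336.6 mm; DoF = Df − Dn = 76640 − 59830 ≈ 16810 mm.
Ratio = 16810 / 3035.9 ≈ 5.54.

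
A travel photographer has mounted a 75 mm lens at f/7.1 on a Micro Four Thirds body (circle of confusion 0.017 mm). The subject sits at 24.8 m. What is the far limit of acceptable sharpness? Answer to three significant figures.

Hyperfocal distance H = f²/(N·c) + f = 75²/(7.1 × 0.017) + 75 = 5625/0.1207 + 75 ≈ 46678.1 mm ≈ 46.68 m.
Far limit Df = s·(H − f)/(H − s) = 24800 × (46678.1 − 75) / (46678.1 − 24800) = 24800 × 46603.1 / 21878.1 ≈ 52827 mm ≈ 52.8 m.

52.8 m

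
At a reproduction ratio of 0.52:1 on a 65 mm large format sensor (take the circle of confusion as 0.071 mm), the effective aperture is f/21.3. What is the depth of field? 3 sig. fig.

At magnification m, DoF ≈ 2·N_eff·c/m² = 2 × 21.3 × 0.071 / 0.52² = 3.025 / 0.2704 ≈ 11.2 mm.

11.2 mm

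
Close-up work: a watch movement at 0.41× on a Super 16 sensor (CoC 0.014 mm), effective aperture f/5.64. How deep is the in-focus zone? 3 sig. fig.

At magnification m, DoF ≈ 2·N_eff·c/m² = 2 × 5.64 × 0.014 / 0.41² = 0.1579 / 0.1681 ≈ 0.939 mm.

0.939 mm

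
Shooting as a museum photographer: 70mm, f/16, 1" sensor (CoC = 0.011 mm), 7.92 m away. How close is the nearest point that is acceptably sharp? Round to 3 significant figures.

Hyperfocal distance H = f²/(N·c) + f = 70²/(16 × 0.011) + 70 = 4900/0.176 + 70 ≈ 27910.9 mm ≈ 27.91 m.
Near limit Dn = s·(H − f)/(H + s − 2f) = 7920 × (27910.9 − 70) / (27910.9 + 7920 − 2 × 70) = 7920 × 27840.9 / 35690.9 ≈ 6178.0 mm ≈ 6.18 m.

6.18 m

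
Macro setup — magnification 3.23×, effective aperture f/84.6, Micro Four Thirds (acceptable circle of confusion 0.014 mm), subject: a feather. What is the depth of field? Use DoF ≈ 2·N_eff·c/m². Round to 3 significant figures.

0.227 mm

At magnification m, DoF ≈ 2·N_eff·c/m² = 2 × 84.6 × 0.014 / 3.23² = 2.369 / 10.43 ≈ 0.227 mm.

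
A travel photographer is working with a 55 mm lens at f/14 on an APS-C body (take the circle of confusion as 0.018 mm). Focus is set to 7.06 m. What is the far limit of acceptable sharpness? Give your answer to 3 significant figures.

17.0 m

Hyperfocal distance H = f²/(N·c) + f = 55²/(14 × 0.018) + 55 = 3025/0.252 + 55 ≈ 12059.0 mm ≈ 12.06 m.
Far limit Df = s·(H − f)/(H − s) = 7060 × (12059.0 − 55) / (12059.0 − 7060) = 7060 × 12004.0 / 4999.0 ≈ 16953 mm ≈ 17.0 m.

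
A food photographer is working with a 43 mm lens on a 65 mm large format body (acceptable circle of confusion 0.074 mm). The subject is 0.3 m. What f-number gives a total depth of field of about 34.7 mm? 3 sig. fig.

Write h = H − f = f²/(N·c). The thin-lens limits are Dn = s·h/(h + (s−f)) and Df = s·h/(h − (s−f)), so DoF = Df − Dn = 2·s·(s−f)·h / (h² − (s−f)²).
That is a quadratic in h: DoF·h² − 2·s·(s−f)·h − DoF·(s−f)² = 0 ⇒ h = (s−f)·(s + √(s² + DoF²)) / DoF = 257 × (300 + √(300² + 34.7²)) / 34.7 = 257 × (300 + 302.000) / 34.7 ≈ 4458.6 mm.
Then N = f²/(c·h) = 43² / (0.074 × 4458.6) = 1849 / 329.94 ≈ 5.60.

f/5.60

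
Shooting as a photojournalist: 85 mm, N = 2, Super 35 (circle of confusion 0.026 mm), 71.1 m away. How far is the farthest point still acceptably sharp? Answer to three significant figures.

Hyperfocal distance H = f²/(N·c) + f = 85²/(2 × 0.026) + 85 = 7225/0.052 + 85 ≈ 139027.3 mm ≈ 139.0 m.
Far limit Df = s·(H − f)/(H − s) = 71100 × (139027.3 − 85) / (139027.3 − 71100) = 71100 × 138942.3 / 67927.3 ≈ 145432 mm ≈ 145 m.

145 m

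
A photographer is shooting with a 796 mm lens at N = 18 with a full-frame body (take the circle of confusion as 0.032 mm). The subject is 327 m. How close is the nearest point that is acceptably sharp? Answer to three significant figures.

252 m

Hyperfocal distance H = f²/(N·c) + f = 796²/(18 × 0.032) + 796 = 633616/0.576 + 796 ≈ 1100823.8 mm ≈ 1101 m.
Near limit Dn = s·(H − f)/(H + s − 2f) = 327000 × (1100823.8 − 796) / (1100823.8 + 327000 − 2 × 796) = 327000 × 1100027.8 / 1426231.8 ≈ 252209 mm ≈ 252 m.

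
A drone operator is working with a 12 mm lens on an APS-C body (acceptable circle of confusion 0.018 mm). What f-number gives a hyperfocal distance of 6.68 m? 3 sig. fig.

f/1.20

Rearrange H = f²/(N·c) + f for N: N = f² / ((H − f)·c).
N = 12² / ((6680 − 12) × 0.018) = 144 / 120.0 ≈ 1.20.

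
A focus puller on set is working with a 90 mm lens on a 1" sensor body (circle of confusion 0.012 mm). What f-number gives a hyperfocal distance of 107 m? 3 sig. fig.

Rearrange H = f²/(N·c) + f for N: N = f² / ((H − f)·c).
N = 90² / ((107000 − 90) × 0.012) = 8100 / 1283 ≈ 6.31.

f/6.31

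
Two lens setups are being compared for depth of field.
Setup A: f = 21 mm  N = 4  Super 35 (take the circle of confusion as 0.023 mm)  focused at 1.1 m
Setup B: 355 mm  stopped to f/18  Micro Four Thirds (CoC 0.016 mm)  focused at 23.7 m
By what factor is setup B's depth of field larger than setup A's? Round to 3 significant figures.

Setup A: H = 21²/(4×0.023) + 21 ≈ 4814.5 mm; DoF = Df − Dn = 1419.53 − 897.89 ≈ 521.64 mm.
Setup B: H = 355²/(18×0.016) + 355 ≈ 437941.8 mm; DoF = Df − Dn = 25035.6 − 22499.7 ≈ 2535.9 mm.
Ratio = 2535.9 / 521.64 ≈ 4.86.

4.86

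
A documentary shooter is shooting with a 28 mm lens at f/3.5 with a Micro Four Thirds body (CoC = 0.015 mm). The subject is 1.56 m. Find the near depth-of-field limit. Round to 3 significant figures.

1.41 m

Hyperfocal distance H = f²/(N·c) + f = 28²/(3.5 × 0.015) + 28 = 784/0.0525 + 28 ≈ 14961.3 mm ≈ 14.96 m.
Near limit Dn = s·(H − f)/(H + s − 2f) = 1560 × (14961.3 − 28) / (14961.3 + 1560 − 2 × 28) = 1560 × 14933.3 / 16465.3 ≈ 1414.9 mm ≈ 1.41 m.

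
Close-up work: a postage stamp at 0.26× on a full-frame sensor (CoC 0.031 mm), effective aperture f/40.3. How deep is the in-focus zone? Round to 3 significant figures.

37.0 mm

At magnification m, DoF ≈ 2·N_eff·c/m² = 2 × 40.3 × 0.031 / 0.26² = 2.499 / 0.0676 ≈ 37 mm.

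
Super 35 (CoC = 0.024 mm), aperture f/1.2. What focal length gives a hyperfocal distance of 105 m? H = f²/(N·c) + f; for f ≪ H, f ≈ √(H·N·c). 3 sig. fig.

From H = f²/(N·c) + f, with f ≪ H: f ≈ √(H·N·c) = √(105000 × 1.2 × 0.024) = √3024.0 ≈ 54.99 mm.
The +f correction barely moves this — solving exactly, f² + N·c·f − N·c·H = 0 ⇒ f = (−N·c + √((N·c)² + 4·N·c·H))/2 = (−0.0288 + √12096)/2 ≈ 54.977 mm, so f ≈ 55.0 mm.

55.0 mm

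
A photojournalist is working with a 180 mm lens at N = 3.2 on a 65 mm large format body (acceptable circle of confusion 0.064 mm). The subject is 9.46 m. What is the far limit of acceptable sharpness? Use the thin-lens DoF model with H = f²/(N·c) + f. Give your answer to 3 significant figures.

10.0 m

Hyperfocal distance H = f²/(N·c) + f = 180²/(3.2 × 0.064) + 180 = 32400/0.2048 + 180 ≈ 158383.1 mm ≈ 158.4 m.
Far limit Df = s·(H − f)/(H − s) = 9460 × (158383.1 − 180) / (158383.1 − 9460) = 9460 × 158203.1 / 148923.1 ≈ 10049 mm ≈ 10.0 m.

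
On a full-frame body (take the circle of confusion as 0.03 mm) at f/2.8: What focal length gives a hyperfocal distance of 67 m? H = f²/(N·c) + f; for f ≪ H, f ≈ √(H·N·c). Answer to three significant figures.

From H = f²/(N·c) + f, with f ≪ H: f ≈ √(H·N·c) = √(67000 × 2.8 × 0.03) = √5628.0 ≈ 75.02 mm.
The +f correction barely moves this — solving exactly, f² + N·c·f − N·c·H = 0 ⇒ f = (−N·c + √((N·c)² + 4·N·c·H))/2 = (−0.084 + √22512)/2 ≈ 74.978 mm, so f ≈ 75.0 mm.

75.0 mm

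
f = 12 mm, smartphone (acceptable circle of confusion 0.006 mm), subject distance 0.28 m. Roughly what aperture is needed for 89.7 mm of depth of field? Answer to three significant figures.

Write h = H − f = f²/(N·c). The thin-lens limits are Dn = s·h/(h + (s−f)) and Df = s·h/(h − (s−f)), so DoF = Df − Dn = 2·s·(s−f)·h / (h² − (s−f)²).
That is a quadratic in h: DoF·h² − 2·s·(s−f)·h − DoF·(s−f)² = 0 ⇒ h = (s−f)·(s + √(s² + DoF²)) / DoF = 268 × (280 + √(280² + 89.7²)) / 89.7 = 268 × (280 + 294.017) / 89.7 ≈ 1715.0 mm.
Then N = f²/(c·h) = 12² / (0.006 × 1715.0) = 144 / 10.290 ≈ 14.

f/14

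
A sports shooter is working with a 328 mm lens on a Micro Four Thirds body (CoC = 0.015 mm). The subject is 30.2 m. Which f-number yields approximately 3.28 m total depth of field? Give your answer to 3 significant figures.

Write h = H − f = f²/(N·c). The thin-lens limits are Dn = s·h/(h + (s−f)) and Df = s·h/(h − (s−f)), so DoF = Df − Dn = 2·s·(s−f)·h / (h² − (s−f)²).
That is a quadratic in h: DoF·h² − 2·s·(s−f)·h − DoF·(s−f)² = 0 ⇒ h = (s−f)·(s + √(s² + DoF²)) / DoF = 29872 × (30200 + √(30200² + 3280²)) / 3280 = 29872 × (30200 + 30377.6) / 3280 ≈ 551699 mm.
Then N = f²/(c·h) = 328² / (0.015 × 551699) = 107584 / 8275.5 ≈ 13.

f/13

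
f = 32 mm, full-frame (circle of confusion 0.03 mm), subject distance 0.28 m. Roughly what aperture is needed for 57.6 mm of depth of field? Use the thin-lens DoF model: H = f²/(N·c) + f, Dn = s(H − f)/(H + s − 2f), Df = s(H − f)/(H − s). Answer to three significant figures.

Write h = H − f = f²/(N·c). The thin-lens limits are Dn = s·h/(h + (s−f)) and Df = s·h/(h − (s−f)), so DoF = Df − Dn = 2·s·(s−f)·h / (h² − (s−f)²).
That is a quadratic in h: DoF·h² − 2·s·(s−f)·h − DoF·(s−f)² = 0 ⇒ h = (s−f)·(s + √(s² + DoF²)) / DoF = 248 × (280 + √(280² + 57.6²)) / 57.6 = 248 × (280 + 285.863) / 57.6 ≈ 2436.4 mm.
Then N = f²/(c·h) = 32² / (0.03 × 2436.4) = 1024 / 73.091 ≈ 14.

f/14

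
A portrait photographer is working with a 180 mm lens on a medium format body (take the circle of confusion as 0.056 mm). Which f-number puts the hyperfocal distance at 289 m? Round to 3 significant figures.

Rearrange H = f²/(N·c) + f for N: N = f² / ((H − f)·c).
N = 180² / ((289000 − 180) × 0.056) = 32400 / 16174 ≈ 2.00.

f/2.00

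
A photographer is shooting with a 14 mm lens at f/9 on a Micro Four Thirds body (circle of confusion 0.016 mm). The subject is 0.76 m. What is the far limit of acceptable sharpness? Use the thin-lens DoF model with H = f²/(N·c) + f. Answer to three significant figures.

1.68 m

Hyperfocal distance H = f²/(N·c) + f = 14²/(9 × 0.016) + 14 = 196/0.144 + 14 ≈ 1375.1 mm ≈ 1.375 m.
Far limit Df = s·(H − f)/(H − s) = 760 × (1375.1 − 14) / (1375.1 − 760) = 760 × 1361.1 / 615.1 ≈ 1681.7 mm ≈ 1.68 m.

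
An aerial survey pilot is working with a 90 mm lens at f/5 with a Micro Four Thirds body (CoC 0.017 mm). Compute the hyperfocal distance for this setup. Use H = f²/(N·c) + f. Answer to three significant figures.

95.4 m

Hyperfocal distance H = f²/(N·c) + f = 90²/(5 × 0.017) + 90 = 8100/0.085 + 90 ≈ 95384.1 mm ≈ 95.4 m.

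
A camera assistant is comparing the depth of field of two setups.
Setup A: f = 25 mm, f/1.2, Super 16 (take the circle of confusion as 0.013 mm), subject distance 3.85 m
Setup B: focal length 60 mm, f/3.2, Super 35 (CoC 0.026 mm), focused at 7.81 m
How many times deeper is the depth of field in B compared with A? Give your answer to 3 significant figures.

Setup A: H = 25²/(1.2×0.013) + 25 ≈ 40089.1 mm; DoF = Df − Dn = 4256.36 − 3514.47 ≈ 741.89 mm.
Setup B: H = 60²/(3.2×0.026) + 60 ≈ 43329.2 mm; DoF = Df − Dn = 9514.1 − 6623.6 ≈ 2890.5 mm.
Ratio = 2890.5 / 741.89 ≈ 3.90.

3.90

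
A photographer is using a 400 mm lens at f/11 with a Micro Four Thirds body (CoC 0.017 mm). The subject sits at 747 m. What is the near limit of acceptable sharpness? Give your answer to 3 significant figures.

399 m

Hyperfocal distance H = f²/(N·c) + f = 400²/(11 × 0.017) + 400 = 160000/0.187 + 400 ≈ 856015.0 mm ≈ 856.0 m.
Near limit Dn = s·(H − f)/(H + s − 2f) = 747000 × (856015.0 − 400) / (856015.0 + 747000 − 2 × 400) = 747000 × 855615.0 / 1602215.0 ≈ 398913 mm ≈ 399 m.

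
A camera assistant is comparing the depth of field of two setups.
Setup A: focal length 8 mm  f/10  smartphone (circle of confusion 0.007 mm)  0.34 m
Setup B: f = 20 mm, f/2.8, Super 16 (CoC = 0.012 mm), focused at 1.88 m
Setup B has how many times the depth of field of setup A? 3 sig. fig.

2.12

Setup A: H = 8²/(10×0.007) + 8 ≈ 922.3 mm; DoF = Df − Dn = 533.86 − 249.43 ≈ 284.43 mm.
Setup B: H = 20²/(2.8×0.012) + 20 ≈ 11924.8 mm; DoF = Df − Dn = 2228.12 − 1625.96 ≈ 602.16 mm.
Ratio = 602.16 / 284.43 ≈ 2.12.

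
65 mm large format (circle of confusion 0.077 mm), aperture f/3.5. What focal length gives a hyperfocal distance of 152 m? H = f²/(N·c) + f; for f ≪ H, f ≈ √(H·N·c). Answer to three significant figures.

From H = f²/(N·c) + f, with f ≪ H: f ≈ √(H·N·c) = √(152000 × 3.5 × 0.077) = √40964 ≈ 202.4 mm.
The +f correction barely moves this — solving exactly, f² + N·c·f − N·c·H = 0 ⇒ f = (−N·c + √((N·c)² + 4·N·c·H))/2 = (−0.2695 + √163856)/2 ≈ 202.26 mm, so f ≈ 202 mm.

202 mm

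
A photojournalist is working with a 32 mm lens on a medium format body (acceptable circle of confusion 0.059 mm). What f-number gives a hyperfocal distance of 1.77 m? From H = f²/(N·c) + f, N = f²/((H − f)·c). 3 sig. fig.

Rearrange H = f²/(N·c) + f for N: N = f² / ((H − f)·c).
N = 32² / ((1770 − 32) × 0.059) = 1024 / 102.5 ≈ 9.99.

f/9.99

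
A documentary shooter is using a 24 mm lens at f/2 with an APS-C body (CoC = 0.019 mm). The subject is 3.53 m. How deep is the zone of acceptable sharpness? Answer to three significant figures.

1.73 m

Hyperfocal distance H = f²/(N·c) + f = 24²/(2 × 0.019) + 24 = 576/0.038 + 24 ≈ 15181.9 mm ≈ 15.18 m.
Near limit Dn = s·(H − f)/(H + s − 2f) = 3530 × (15181.9 − 24) / (15181.9 + 3530 − 2 × 24) = 3530 × 15157.9 / 18663.9 ≈ 2866.9 mm.
Far limit Df = s·(H − f)/(H − s) = 3530 × (15181.9 − 24) / (15181.9 − 3530) = 3530 × 15157.9 / 11651.9 ≈ 4592.2 mm.
Depth of field = Df − Dn = 4592.2 − 2866.9 ≈ 1725.3 mm ≈ 1.73 m.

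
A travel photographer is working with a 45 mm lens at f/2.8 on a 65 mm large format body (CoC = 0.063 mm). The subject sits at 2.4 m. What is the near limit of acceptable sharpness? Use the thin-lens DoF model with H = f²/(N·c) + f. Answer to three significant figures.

Hyperfocal distance H = f²/(N·c) + f = 45²/(2.8 × 0.063) + 45 = 2025/0.1764 + 45 ≈ 11524.6 mm ≈ 11.52 m.
Near limit Dn = s·(H − f)/(H + s − 2f) = 2400 × (11524.6 − 45) / (11524.6 + 2400 − 2 × 45) = 2400 × 11479.6 / 13834.6 ≈ 1991.5 mm ≈ 1.99 m.

1.99 m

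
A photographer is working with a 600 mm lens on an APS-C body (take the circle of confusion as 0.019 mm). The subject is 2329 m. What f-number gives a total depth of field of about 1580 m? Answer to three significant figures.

Write h = H − f = f²/(N·c). The thin-lens limits are Dn = s·h/(h + (s−f)) and Df = s·h/(h − (s−f)), so DoF = Df − Dn = 2·s·(s−f)·h / (h² − (s−f)²).
That is a quadratic in h: DoF·h² − 2·s·(s−f)·h − DoF·(s−f)² = 0 ⇒ h = (s−f)·(s + √(s² + DoF²)) / DoF = 2328400 × (2329000 + √(2329000² + 1580000²)) / 1580000 = 2328400 × (2329000 + 2814363) / 1580000 ≈ 7579625 mm.
Then N = f²/(c·h) = 600² / (0.019 × 7579625) = 360000 / 144013 ≈ 2.50.

f/2.50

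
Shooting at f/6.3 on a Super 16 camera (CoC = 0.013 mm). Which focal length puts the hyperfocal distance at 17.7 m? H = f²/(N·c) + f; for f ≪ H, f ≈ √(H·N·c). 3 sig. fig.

From H = f²/(N·c) + f, with f ≪ H: f ≈ √(H·N·c) = √(17700 × 6.3 × 0.013) = √1449.6 ≈ 38.07 mm.
Exact: f² + N·c·f − N·c·H = 0 ⇒ f = (−N·c + √((N·c)² + 4·N·c·H))/2 = (−0.0819 + √5798.5)/2 ≈ 38.033 mm ≈ 38.0 mm.

38.0 mm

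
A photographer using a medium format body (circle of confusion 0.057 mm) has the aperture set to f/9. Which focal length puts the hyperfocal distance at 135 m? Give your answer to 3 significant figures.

263 mm

From H = f²/(N·c) + f, with f ≪ H: f ≈ √(H·N·c) = √(135000 × 9 × 0.057) = √69255 ≈ 263.2 mm.
The +f correction barely moves this — solving exactly, f² + N·c·f − N·c·H = 0 ⇒ f = (−N·c + √((N·c)² + 4·N·c·H))/2 = (−0.513 + √277020)/2 ≈ 262.91 mm, so f ≈ 263 mm.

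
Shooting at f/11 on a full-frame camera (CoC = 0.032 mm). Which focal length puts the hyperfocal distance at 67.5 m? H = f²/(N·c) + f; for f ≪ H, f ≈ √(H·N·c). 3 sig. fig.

From H = f²/(N·c) + f, with f ≪ H: f ≈ √(H·N·c) = √(67500 × 11 × 0.032) = √23760 ≈ 154.1 mm.
The +f correction barely moves this — solving exactly, f² + N·c·f − N·c·H = 0 ⇒ f = (−N·c + √((N·c)² + 4·N·c·H))/2 = (−0.352 + √95040)/2 ≈ 153.97 mm, so f ≈ 154 mm.

154 mm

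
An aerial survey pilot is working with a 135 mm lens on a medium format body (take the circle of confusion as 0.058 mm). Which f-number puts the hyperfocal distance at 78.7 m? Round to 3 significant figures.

f/4

Rearrange H = f²/(N·c) + f for N: N = f² / ((H − f)·c).
N = 135² / ((78700 − 135) × 0.058) = 18225 / 4557 ≈ 4.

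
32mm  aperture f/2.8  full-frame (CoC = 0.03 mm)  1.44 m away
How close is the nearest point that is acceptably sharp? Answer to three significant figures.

1.29 m

Hyperfocal distance H = f²/(N·c) + f = 32²/(2.8 × 0.03) + 32 = 1024/0.084 + 32 ≈ 12222.5 mm ≈ 12.22 m.
Near limit Dn = s·(H − f)/(H + s − 2f) = 1440 × (12222.5 − 32) / (12222.5 + 1440 − 2 × 32) = 1440 × 12190.5 / 13598.5 ≈ 1290.9 mm ≈ 1.29 m.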